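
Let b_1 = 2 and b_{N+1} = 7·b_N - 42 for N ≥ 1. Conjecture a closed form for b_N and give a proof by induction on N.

b_N = -5·7^(N - 1) + 7

Computing the first terms: b_1 = 2, b_2 = -28, b_3 = -238. This suggests b_N = -5·7^(N - 1) + 7.
Base case (N = 1): the formula gives 2 = 2 = b_1.
Suppose the result is true for N = k, so b_k = -5·7^(k - 1) + 7.
Then b_{k+1} = 7·b_k - 42 = 7·(-5·7^(k - 1) + 7) - 42 = -5·7^k + 7 = -5·7^((k+1) - 1) + 7,
which is the claimed formula at N = k+1.
Hence, by induction on N, the claim holds for every N ≥ 1.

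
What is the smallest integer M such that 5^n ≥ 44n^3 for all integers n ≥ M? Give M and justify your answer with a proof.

M = 6

At n = 5: 3125 < 5500, so the inequality fails and M ≥ 6. We prove 5^n ≥ 44n^3 for all n ≥ 6.
Base step (n = 6): 5^n = 15625 and 44n^3 = 9504, so 15625 ≥ 9504.
Inductive step: suppose the statement holds for some k ≥ 6, so 5^k ≥ 44k^3.
Then 5^(k + 1) = 5·(5^k) ≥ 5·(44k^3).
Also, for k ≥ 6 we have 5·(44k^3) ≥ 44(k+1)^3, since 5 ≥ (1 + 1/k)^3 for all k ≥ 6.
Combining, 5^(k + 1) ≥ 44(k+1)^3.
This completes the induction.
Hence the smallest such M is 6.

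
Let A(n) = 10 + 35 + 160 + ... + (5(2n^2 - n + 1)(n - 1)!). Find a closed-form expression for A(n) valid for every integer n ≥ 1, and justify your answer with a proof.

We claim A(n) = (10n + 5)n! - 5 for all n ≥ 1.
For the base case n = 1: A(1) = 10, and the closed form gives 10. They agree.
Inductive step: suppose the statement holds for some r ≥ 1, so A(r) = (10r + 5)r! - 5.
Then A(r+1) = A(r) + (5(2r^2 + 3r + 2)r!) = ((10r + 5)r! - 5) + (5(2r^2 + 3r + 2)r!).
Simplifying, A(r+1) = (10(r+1) + 5)(r+1)! - 5,
which is the closed form with n = r+1.
By induction, the statement is established for all n ≥ 1.

A(n) = (10n + 5)n! - 5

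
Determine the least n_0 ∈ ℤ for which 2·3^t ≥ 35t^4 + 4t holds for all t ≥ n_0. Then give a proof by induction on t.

At t = 11: 354294 < 512479, so the inequality fails and n_0 ≥ 12. We prove 2·3^t ≥ 35t^4 + 4t for all t ≥ 12.
Base case (t = 12): 2·3^t = 1062882 and 35t^4 + 4t = 725808, so 1062882 ≥ 725808.
Inductive step: suppose the statement holds for some i ≥ 12, so 2·3^i ≥ 35i^4 + 4i.
Then 2·3^(i + 1) = 3·(2·3^i) ≥ 3·(35i^4 + 4i).
Also, for i ≥ 12 we have 3·(35i^4 + 4i) ≥ 35(i+1)^4 + 4(i+1), since 3·(35i^4 + 4i) − (35(i+1)^4 + 4(i+1)) = 70i^4 - 140i^3 - 210i^2 - 132i - 39, which is nonnegative for all i ≥ 12.
Combining, 2·3^(i + 1) ≥ 35(i+1)^4 + 4(i+1).
By the principle of mathematical induction, the result holds for all t ≥ 12.
Hence the smallest such n_0 is 12.

n_0 = 12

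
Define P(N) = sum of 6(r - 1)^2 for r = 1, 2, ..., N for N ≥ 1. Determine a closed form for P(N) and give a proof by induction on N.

We claim P(N) = N(N - 1)(2N - 1) for all N ≥ 1.
Base case (N = 1): P(1) = 0, and the closed form gives 0. They agree.
Suppose the result is true for N = r, so P(r) = r(2r^2 - 3r + 1).
Then P(r+1) = P(r) + (6r^2) = (r(2r^2 - 3r + 1)) + (6r^2).
Simplifying, P(r+1) = r(r + 1)(2r + 1) = (r+1)((r+1) - 1)(2(r+1) - 1),
which is the closed form with N = r+1.
By the principle of mathematical induction, the result holds for all N ≥ 1.

P(N) = N(N - 1)(2N - 1)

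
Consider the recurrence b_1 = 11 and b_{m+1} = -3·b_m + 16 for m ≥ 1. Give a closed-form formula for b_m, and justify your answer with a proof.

Computing the first terms: b_1 = 11, b_2 = -17, b_3 = 67. This suggests b_m = 7(-3)^(m - 1) + 4.
For the base case m = 1: the formula gives 11 = 11 = b_1.
Inductive step: suppose the statement holds for some i ≥ 1, so b_i = 7(-3)^(i - 1) + 4.
Then b_{i+1} = -3·b_i + 16 = -3·(7(-3)^(i - 1) + 4) + 16 = 7(-3)^i + 4 = 7(-3)^((i+1) - 1) + 4,
which is the claimed formula at m = i+1.
Hence, by induction on m, the claim holds for every m ≥ 1.

b_m = 7(-3)^(m - 1) + 4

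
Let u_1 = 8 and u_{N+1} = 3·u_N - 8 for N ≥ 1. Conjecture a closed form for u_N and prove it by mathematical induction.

u_N = 4·3^(N - 1) + 4

Computing the first terms: u_1 = 8, u_2 = 16, u_3 = 40. This suggests u_N = 4·3^(N - 1) + 4.
For the base case N = 1: the formula gives 8 = 8 = u_1.
Inductive step: assume the claim holds for N = j, so u_j = 4·3^(j - 1) + 4.
Then u_{j+1} = 3·u_j - 8 = 3·(4·3^(j - 1) + 4) - 8 = 4·3^j + 4 = 4·3^((j+1) - 1) + 4,
which is the claimed formula at N = j+1.
Hence, by induction on N, the claim holds for every N ≥ 1.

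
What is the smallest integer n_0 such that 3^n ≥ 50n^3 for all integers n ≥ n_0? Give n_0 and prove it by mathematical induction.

At n = 9: 19683 < 36450, so the inequality fails and n_0 ≥ 10. We prove 3^n ≥ 50n^3 for all n ≥ 10.
For the base case n = 10: 3^n = 59049 and 50n^3 = 50000, so 59049 ≥ 50000.
For the inductive step, assume it holds for an arbitrary m ≥ 10, so 3^m ≥ 50m^3.
Then 3^(m + 1) = 3·(3^m) ≥ 3·(50m^3).
Also, for m ≥ 10 we have 3·(50m^3) ≥ 50(m+1)^3, since 3 ≥ (1 + 1/m)^3 for all m ≥ 10.
Combining, 3^(m + 1) ≥ 50(m+1)^3.
This completes the induction.
Hence the smallest such n_0 is 10.

n_0 = 10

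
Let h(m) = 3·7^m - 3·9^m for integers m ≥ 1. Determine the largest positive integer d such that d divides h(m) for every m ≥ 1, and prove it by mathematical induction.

d = 6

Computing the first values: h(1) = -6 and h(2) = -96; gcd(-6, -96) = 6, so d ≤ 6.
We prove 6 | 3·7^m - 3·9^m for all m ≥ 1 by induction on m.
When m = 1: h(1) = -6 = 6·(-1), so 6 | h(1).
Inductive step: suppose the statement holds for some j ≥ 1, i.e. 6 | h(j). Then
h(j+1) − 9·h(j) = (3·7^(j+1) - 3·9^(j+1)) − 9·(3·7^j - 3·9^j) = (3)·7^j·(7 − 9) = (-6)·7^j. Since 6 | h(j) by the inductive hypothesis, 6 | 9·h(j); and 6 | -6 since -6 = 6·-1. Therefore 6 | h(j+1).
By the principle of mathematical induction, the result holds for all m ≥ 1.
Therefore the largest such d is 6.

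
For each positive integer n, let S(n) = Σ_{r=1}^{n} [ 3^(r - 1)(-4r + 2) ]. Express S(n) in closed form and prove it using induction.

We claim S(n) = 2·3^n(-n + 1) - 2 for all n ≥ 1.
For the base case n = 1: S(1) = -2, and the closed form gives -2. They agree.
For the inductive step, assume it holds for an arbitrary r ≥ 1, so S(r) = 2·3^r(-r + 1) - 2.
Then S(r+1) = S(r) + (3^r(-4r - 2)) = (2·3^r(-r + 1) - 2) + (3^r(-4r - 2)).
Simplifying, S(r+1) = -6·3^r·r - 2 = 2·3^(r+1)(-(r+1) + 1) - 2,
which is the closed form with n = r+1.
By the principle of mathematical induction, the result holds for all n ≥ 1.

S(n) = 2·3^n(-n + 1) - 2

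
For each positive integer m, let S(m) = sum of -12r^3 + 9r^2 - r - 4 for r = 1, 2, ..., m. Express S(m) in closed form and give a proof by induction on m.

We claim S(m) = -m(3m^3 + 3m^2 - m + 3) for all m ≥ 1.
Base step (m = 1): S(1) = -8, and the closed form gives -8. They agree.
Inductive step: assume the claim holds for m = r, so S(r) = r(-3r^3 - 3r^2 + r - 3).
Then S(r+1) = S(r) + (-r - 12(r + 1)^3 + 9(r + 1)^2 - 5) = (r(-3r^3 - 3r^2 + r - 3)) + (-r - 12(r + 1)^3 + 9(r + 1)^2 - 5).
Simplifying, S(r+1) = -(r + 1)(3r^3 + 12r^2 + 14r + 8) = -(r+1)(3(r+1)^3 + 3(r+1)^2 - (r+1) + 3),
which is the closed form with m = r+1.
By the principle of mathematical induction, the result holds for all m ≥ 1.

S(m) = -m(3m^3 + 3m^2 - m + 3)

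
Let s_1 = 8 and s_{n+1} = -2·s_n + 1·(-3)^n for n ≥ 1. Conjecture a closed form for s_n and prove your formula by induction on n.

s_n = 5(-2)^(n - 1) - (-3)^n

Computing the first terms: s_1 = 8, s_2 = -19, s_3 = 47. This suggests s_n = 5(-2)^(n - 1) - (-3)^n.
For the base case n = 1: the formula gives 8 = 8 = s_1.
Inductive step: suppose the statement holds for some p ≥ 1, so s_p = 5(-2)^(p - 1) - (-3)^p.
Then s_{p+1} = -2·s_p + 1·(-3)^p = -2·(5(-2)^(p - 1) - (-3)^p) + 1·(-3)^p = 5(-2)^p - (-3)^(p + 1) = 5(-2)^((p+1) - 1) - (-3)^(p+1),
which is the claimed formula at n = p+1.
Hence, by induction on n, the claim holds for every n ≥ 1.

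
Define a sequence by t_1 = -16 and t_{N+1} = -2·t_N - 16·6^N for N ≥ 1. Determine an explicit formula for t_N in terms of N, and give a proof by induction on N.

Computing the first terms: t_1 = -16, t_2 = -64, t_3 = -448. This suggests t_N = -(-2)^(N + 1) - 2·6^N.
For the base case N = 1: the formula gives -16 = -16 = t_1.
Suppose the result is true for N = j, so t_j = -(-2)^(j + 1) - 2·6^j.
Then t_{j+1} = -2·t_j - 16·6^j = -2·(-(-2)^(j + 1) - 2·6^j) - 16·6^j = -(-2)^(j + 2) - 2·6^(j + 1) = -(-2)^((j+1) + 1) - 2·6^(j+1),
which is the claimed formula at N = j+1.
Hence, by induction on N, the claim holds for every N ≥ 1.

t_N = -(-2)^(N + 1) - 2·6^N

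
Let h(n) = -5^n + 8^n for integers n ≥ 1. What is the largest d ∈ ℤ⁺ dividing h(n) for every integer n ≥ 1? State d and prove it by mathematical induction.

d = 3

Computing the first values: h(1) = 3 and h(2) = 39; gcd(3, 39) = 3, so d ≤ 3.
We prove 3 | -5^n + 8^n for all n ≥ 1 by induction on n.
Base step (n = 1): h(1) = 3 = 3·(1), so 3 | h(1).
For the inductive step, assume it holds for an arbitrary p ≥ 1, i.e. 3 | h(p). Then
8^{p+1} − 5^{p+1} = 8·8^p − 5·5^p = 8·(8^p − 5^p) + (3)·5^p. The first term is divisible by 3 by the inductive hypothesis, and the second term (3)·5^p is divisible by 3 since 3 | 3. Hence 3 | h(p+1).
This completes the induction.
Therefore the largest such d is 3.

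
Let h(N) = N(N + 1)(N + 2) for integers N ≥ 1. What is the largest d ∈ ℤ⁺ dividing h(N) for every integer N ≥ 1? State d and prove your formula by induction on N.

d = 6

Computing the first values: h(1) = 6 and h(2) = 24; gcd(6, 24) = 6, so d ≤ 6.
We prove 6 | N(N + 1)(N + 2) for all N ≥ 1 by induction on N.
Base case (N = 1): h(1) = 6 = 6·(1), so 6 | h(1).
Suppose the result is true for N = k, i.e. 6 | h(k). Then
h(k+1) − h(k) = (k+1)·(k+2)·(k+3) − k·(k+1)·(k+2) = (k+1)·(k+2)·[(k+3) − k] = 3·(k+1)·(k+2). The product of 2 consecutive integers is divisible by (2)! = 2, so h(k+1) − h(k) is divisible by 3·2 = 6. By the inductive hypothesis 6 | h(k), hence 6 | h(k+1).
By induction, the statement is established for all N ≥ 1.
Therefore the largest such d is 6.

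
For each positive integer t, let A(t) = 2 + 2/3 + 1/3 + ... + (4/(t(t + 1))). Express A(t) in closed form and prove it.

We claim A(t) = 4t/(t + 1) for all t ≥ 1.
Base case (t = 1): A(1) = 2, and the closed form gives 2. They agree.
For the inductive step, assume it holds for an arbitrary j ≥ 1, so A(j) = 4j/(j + 1).
Then A(j+1) = A(j) + (4/((j + 1)(j + 2))) = (4j/(j + 1)) + (4/((j + 1)(j + 2))).
Simplifying, A(j+1) = 4(j + 1)/(j + 2) = 4(j+1)/((j+1) + 1),
which is the closed form with t = j+1.
By induction, the statement is established for all t ≥ 1.

A(t) = 4t/(t + 1)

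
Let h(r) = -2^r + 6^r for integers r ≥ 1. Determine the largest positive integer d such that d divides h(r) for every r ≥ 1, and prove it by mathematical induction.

Computing the first values: h(1) = 4 and h(2) = 32; gcd(4, 32) = 4, so d ≤ 4.
We prove 4 | -2^r + 6^r for all r ≥ 1 by induction on r.
Base case (r = 1): h(1) = 4 = 4·(1), so 4 | h(1).
Inductive step: assume the claim holds for r = k, i.e. 4 | h(k). Then
6^{k+1} − 2^{k+1} = 6·6^k − 2·2^k = 6·(6^k − 2^k) + (4)·2^k. The first term is divisible by 4 by the inductive hypothesis, and the second term (4)·2^k is divisible by 4 since 4 | 4. Hence 4 | h(k+1).
This completes the induction.
Therefore the largest such d is 4.

d = 4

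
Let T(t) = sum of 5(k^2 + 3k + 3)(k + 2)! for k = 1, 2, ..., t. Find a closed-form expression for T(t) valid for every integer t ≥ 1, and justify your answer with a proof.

We claim T(t) = (5t + 5)(t + 3)! - 30 for all t ≥ 1.
Base case (t = 1): T(1) = 210, and the closed form gives 210. They agree.
Inductive step: suppose the statement holds for some k ≥ 1, so T(k) = (5k + 5)(k + 3)! - 30.
Then T(k+1) = T(k) + (5(k^2 + 5k + 7)(k + 3)!) = ((5k + 5)(k + 3)! - 30) + (5(k^2 + 5k + 7)(k + 3)!).
Simplifying, T(k+1) = (5(k+1) + 5)((k+1) + 3)! - 30,
which is the closed form with t = k+1.
Hence, by induction on t, the claim holds for every t ≥ 1.

T(t) = (5t + 5)(t + 3)! - 30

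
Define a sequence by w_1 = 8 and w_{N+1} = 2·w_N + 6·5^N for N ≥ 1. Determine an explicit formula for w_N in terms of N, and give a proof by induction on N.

Computing the first terms: w_1 = 8, w_2 = 46, w_3 = 242. This suggests w_N = -2^N + 2·5^N.
When N = 1: the formula gives 8 = 8 = w_1.
Suppose the result is true for N = k, so w_k = -2^k + 2·5^k.
Then w_{k+1} = 2·w_k + 6·5^k = 2·(-2^k + 2·5^k) + 6·5^k = -2^(k + 1) + 2·5^(k + 1),
which is the claimed formula at N = k+1.
By the principle of mathematical induction, the result holds for all N ≥ 1.

w_N = -2^N + 2·5^N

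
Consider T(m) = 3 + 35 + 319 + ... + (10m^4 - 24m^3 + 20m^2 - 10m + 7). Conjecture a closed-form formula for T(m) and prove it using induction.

We claim T(m) = m(2m^4 - m^3 - 2m^2 - m + 5) for all m ≥ 1.
For the base case m = 1: T(1) = 3, and the closed form gives 3. They agree.
For the inductive step, assume it holds for an arbitrary p ≥ 1, so T(p) = p(2p^4 - p^3 - 2p^2 - p + 5).
Then T(p+1) = T(p) + (10p^4 + 16p^3 + 8p^2 - 2p + 3) = (p(2p^4 - p^3 - 2p^2 - p + 5)) + (10p^4 + 16p^3 + 8p^2 - 2p + 3).
Simplifying, T(p+1) = (p + 1)(2p^4 + 7p^3 + 7p^2 + 3) = (p+1)(2(p+1)^4 - (p+1)^3 - 2(p+1)^2 - (p+1) + 5),
which is the closed form with m = p+1.
Hence, by induction on m, the claim holds for every m ≥ 1.

T(m) = m(2m^4 - m^3 - 2m^2 - m + 5)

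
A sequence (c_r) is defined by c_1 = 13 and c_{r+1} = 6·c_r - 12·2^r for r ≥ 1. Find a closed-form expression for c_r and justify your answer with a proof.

c_r = 3·2^r + 7·6^(r - 1)

Computing the first terms: c_1 = 13, c_2 = 54, c_3 = 276. This suggests c_r = 3·2^r + 7·6^(r - 1).
For the base case r = 1: the formula gives 13 = 13 = c_1.
Inductive step: assume the claim holds for r = k, so c_k = 3·2^k + 7·6^(k - 1).
Then c_{k+1} = 6·c_k - 12·2^k = 6·(3·2^k + 7·6^(k - 1)) - 12·2^k = 3·2^(k + 1) + 7·6^k = 3·2^(k+1) + 7·6^((k+1) - 1),
which is the claimed formula at r = k+1.
By the principle of mathematical induction, the result holds for all r ≥ 1.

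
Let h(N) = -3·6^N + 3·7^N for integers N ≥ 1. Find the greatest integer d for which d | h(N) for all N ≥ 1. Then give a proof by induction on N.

Computing the first values: h(1) = 3 and h(2) = 39; gcd(3, 39) = 3, so d ≤ 3.
We prove 3 | -3·6^N + 3·7^N for all N ≥ 1 by induction on N.
For the base case N = 1: h(1) = 3 = 3·(1), so 3 | h(1).
Inductive step: assume the claim holds for N = k, i.e. 3 | h(k). Then
h(k+1) − 7·h(k) = (-3·6^(k+1) + 3·7^(k+1)) − 7·(-3·6^k + 3·7^k) = (-3)·6^k·(6 − 7) = (3)·6^k. Since 3 | h(k) by the inductive hypothesis, 3 | 7·h(k); and 3 | 3 since 3 = 3·1. Therefore 3 | h(k+1).
By the principle of mathematical induction, the result holds for all N ≥ 1.
Therefore the largest such d is 3.

d = 3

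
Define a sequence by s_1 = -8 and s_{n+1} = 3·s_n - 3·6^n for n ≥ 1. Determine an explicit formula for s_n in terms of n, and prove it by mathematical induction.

s_n = -2·3^(n - 1) - 6^n

Computing the first terms: s_1 = -8, s_2 = -42, s_3 = -234. This suggests s_n = -2·3^(n - 1) - 6^n.
Base step (n = 1): the formula gives -8 = -8 = s_1.
Inductive step: suppose the statement holds for some i ≥ 1, so s_i = -2·3^(i - 1) - 6^i.
Then s_{i+1} = 3·s_i - 3·6^i = 3·(-2·3^(i - 1) - 6^i) - 3·6^i = -2·3^i - 6^(i + 1) = -2·3^((i+1) - 1) - 6^(i+1),
which is the claimed formula at n = i+1.
Hence, by induction on n, the claim holds for every n ≥ 1.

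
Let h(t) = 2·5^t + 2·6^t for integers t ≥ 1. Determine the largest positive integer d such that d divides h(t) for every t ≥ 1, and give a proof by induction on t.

Computing the first values: h(1) = 22 and h(2) = 122; gcd(22, 122) = 2, so d ≤ 2.
We prove 2 | 2·5^t + 2·6^t for all t ≥ 1 by induction on t.
For the base case t = 1: h(1) = 22 = 2·(11), so 2 | h(1).
For the inductive step, assume it holds for an arbitrary j ≥ 1, i.e. 2 | h(j). Then
h(j+1) − 6·h(j) = (2·5^(j+1) + 2·6^(j+1)) − 6·(2·5^j + 2·6^j) = (2)·5^j·(5 − 6) = (-2)·5^j. Since 2 | h(j) by the inductive hypothesis, 2 | 6·h(j); and 2 | -2 since -2 = 2·-1. Therefore 2 | h(j+1).
This completes the induction.
Therefore the largest such d is 2.

d = 2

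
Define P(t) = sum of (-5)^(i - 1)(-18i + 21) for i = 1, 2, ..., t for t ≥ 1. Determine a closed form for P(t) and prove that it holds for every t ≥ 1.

P(t) = 3(-5)^t(t - 1) + 3

We claim P(t) = 3(-5)^t(t - 1) + 3 for all t ≥ 1.
Base step (t = 1): P(1) = 3, and the closed form gives 3. They agree.
Suppose the result is true for t = i, so P(i) = 3(-5)^i(i - 1) + 3.
Then P(i+1) = P(i) + ((-5)^i(-18i + 3)) = (3(-5)^i(i - 1) + 3) + ((-5)^i(-18i + 3)).
Simplifying, P(i+1) = -15(-5)^i·i + 3 = 3(-5)^(i+1)((i+1) - 1) + 3,
which is the closed form with t = i+1.
By the principle of mathematical induction, the result holds for all t ≥ 1.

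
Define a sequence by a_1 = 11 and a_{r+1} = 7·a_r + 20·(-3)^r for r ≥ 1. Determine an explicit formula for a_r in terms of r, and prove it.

Computing the first terms: a_1 = 11, a_2 = 17, a_3 = 299. This suggests a_r = -2(-3)^r + 5·7^(r - 1).
Base step (r = 1): the formula gives 11 = 11 = a_1.
Suppose the result is true for r = m, so a_m = -2(-3)^m + 5·7^(m - 1).
Then a_{m+1} = 7·a_m + 20·(-3)^m = 7·(-2(-3)^m + 5·7^(m - 1)) + 20·(-3)^m = -2(-3)^(m + 1) + 5·7^m = -2(-3)^(m+1) + 5·7^((m+1) - 1),
which is the claimed formula at r = m+1.
This completes the induction.

a_r = -2(-3)^r + 5·7^(r - 1)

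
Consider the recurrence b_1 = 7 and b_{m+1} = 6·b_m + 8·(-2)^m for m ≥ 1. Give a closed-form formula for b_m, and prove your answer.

b_m = -(-2)^m + 5·6^(m - 1)

Computing the first terms: b_1 = 7, b_2 = 26, b_3 = 188. This suggests b_m = -(-2)^m + 5·6^(m - 1).
Base step (m = 1): the formula gives 7 = 7 = b_1.
Suppose the result is true for m = k, so b_k = -(-2)^k + 5·6^(k - 1).
Then b_{k+1} = 6·b_k + 8·(-2)^k = 6·(-(-2)^k + 5·6^(k - 1)) + 8·(-2)^k = -(-2)^(k + 1) + 5·6^k = -(-2)^(k+1) + 5·6^((k+1) - 1),
which is the claimed formula at m = k+1.
This completes the induction.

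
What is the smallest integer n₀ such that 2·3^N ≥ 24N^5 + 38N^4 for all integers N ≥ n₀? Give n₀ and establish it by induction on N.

At N = 14: 9565938 < 14367584, so the inequality fails and n₀ ≥ 15. We prove 2·3^N ≥ 24N^5 + 38N^4 for all N ≥ 15.
Base step (N = 15): 2·3^N = 28697814 and 24N^5 + 38N^4 = 20148750, so 28697814 ≥ 20148750.
Inductive step: assume the claim holds for N = r, so 2·3^r ≥ 24r^5 + 38r^4.
Then 2·3^(r + 1) = 3·(2·3^r) ≥ 3·(24r^5 + 38r^4).
Also, for r ≥ 15 we have 3·(24r^5 + 38r^4) ≥ 24(r+1)^5 + 38(r+1)^4, since 3·(24r^5 + 38r^4) − (24(r+1)^5 + 38(r+1)^4) = 48r^5 - 44r^4 - 392r^3 - 468r^2 - 272r - 62, which is nonnegative for all r ≥ 15.
Combining, 2·3^(r + 1) ≥ 24(r+1)^5 + 38(r+1)^4.
This completes the induction.
Hence the smallest such n₀ is 15.

n₀ = 15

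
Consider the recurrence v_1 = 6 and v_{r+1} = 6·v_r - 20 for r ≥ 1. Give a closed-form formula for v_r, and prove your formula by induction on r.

v_r = 2·6^(r - 1) + 4

Computing the first terms: v_1 = 6, v_2 = 16, v_3 = 76. This suggests v_r = 2·6^(r - 1) + 4.
When r = 1: the formula gives 6 = 6 = v_1.
Inductive step: assume the claim holds for r = p, so v_p = 2·6^(p - 1) + 4.
Then v_{p+1} = 6·v_p - 20 = 6·(2·6^(p - 1) + 4) - 20 = 2·6^p + 4 = 2·6^((p+1) - 1) + 4,
which is the claimed formula at r = p+1.
Hence, by induction on r, the claim holds for every r ≥ 1.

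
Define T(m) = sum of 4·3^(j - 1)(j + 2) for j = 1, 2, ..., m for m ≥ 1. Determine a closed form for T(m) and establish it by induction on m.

T(m) = 3^m(2m + 3) - 3

We claim T(m) = 3^m(2m + 3) - 3 for all m ≥ 1.
When m = 1: T(1) = 12, and the closed form gives 12. They agree.
Inductive step: suppose the statement holds for some j ≥ 1, so T(j) = 3^j(2j + 3) - 3.
Then T(j+1) = T(j) + (4·3^j(j + 3)) = (3^j(2j + 3) - 3) + (4·3^j(j + 3)).
Simplifying, T(j+1) = 6·3^j·j + 15·3^j - 3 = 3^(j+1)(2(j+1) + 3) - 3,
which is the closed form with m = j+1.
Hence, by induction on m, the claim holds for every m ≥ 1.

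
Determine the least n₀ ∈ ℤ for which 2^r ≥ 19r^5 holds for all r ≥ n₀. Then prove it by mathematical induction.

At r = 28: 268435456 < 326996992, so the inequality fails and n₀ ≥ 29. We prove 2^r ≥ 19r^5 for all r ≥ 29.
Base case (r = 29): 2^r = 536870912 and 19r^5 = 389711831, so 536870912 ≥ 389711831.
Inductive step: assume the claim holds for r = m, so 2^m ≥ 19m^5.
Then 2^(m + 1) = 2·(2^m) ≥ 2·(19m^5).
Also, for m ≥ 29 we have 2·(19m^5) ≥ 19(m+1)^5, since 2 ≥ (1 + 1/m)^5 for all m ≥ 29.
Combining, 2^(m + 1) ≥ 19(m+1)^5.
By induction, the statement is established for all r ≥ 29.
Hence the smallest such n₀ is 29.

n₀ = 29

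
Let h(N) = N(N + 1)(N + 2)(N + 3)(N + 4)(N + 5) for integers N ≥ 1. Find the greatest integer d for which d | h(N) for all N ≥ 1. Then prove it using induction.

Computing the first values: h(1) = 720 and h(2) = 5040; gcd(720, 5040) = 720, so d ≤ 720.
We prove 720 | N(N + 1)(N + 2)(N + 3)(N + 4)(N + 5) for all N ≥ 1 by induction on N.
When N = 1: h(1) = 720 = 720·(1), so 720 | h(1).
For the inductive step, assume it holds for an arbitrary p ≥ 1, i.e. 720 | h(p). Then
h(p+1) − h(p) = (p+1)·(p+2)·(p+3)·(p+4)·(p+5)·(p+6) − p·(p+1)·(p+2)·(p+3)·(p+4)·(p+5) = (p+1)·(p+2)·(p+3)·(p+4)·(p+5)·[(p+6) − p] = 6·(p+1)·(p+2)·(p+3)·(p+4)·(p+5). The product of 5 consecutive integers is divisible by (5)! = 120, so h(p+1) − h(p) is divisible by 6·120 = 720. By the inductive hypothesis 720 | h(p), hence 720 | h(p+1).
Hence, by induction on N, the claim holds for every N ≥ 1.
Therefore the largest such d is 720.

d = 720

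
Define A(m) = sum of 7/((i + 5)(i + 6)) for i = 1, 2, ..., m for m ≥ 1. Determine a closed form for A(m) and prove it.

We claim A(m) = 7m/(6(m + 6)) for all m ≥ 1.
For the base case m = 1: A(1) = 1/6, and the closed form gives 1/6. They agree.
Inductive step: suppose the statement holds for some i ≥ 1, so A(i) = 7i/(6(i + 6)).
Then A(i+1) = A(i) + (7/((i + 6)(i + 7))) = (7i/(6(i + 6))) + (7/((i + 6)(i + 7))).
Simplifying, A(i+1) = 7(i + 1)/(6(i + 7)) = 7(i+1)/(6((i+1) + 6)),
which is the closed form with m = i+1.
This completes the induction.

A(m) = 7m/(6(m + 6))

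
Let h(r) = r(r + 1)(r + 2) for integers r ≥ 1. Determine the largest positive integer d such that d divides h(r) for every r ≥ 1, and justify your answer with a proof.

d = 6

Computing the first values: h(1) = 6 and h(2) = 24; gcd(6, 24) = 6, so d ≤ 6.
We prove 6 | r(r + 1)(r + 2) for all r ≥ 1 by induction on r.
When r = 1: h(1) = 6 = 6·(1), so 6 | h(1).
For the inductive step, assume it holds for an arbitrary j ≥ 1, i.e. 6 | h(j). Then
h(j+1) − h(j) = (j+1)·(j+2)·(j+3) − j·(j+1)·(j+2) = (j+1)·(j+2)·[(j+3) − j] = 3·(j+1)·(j+2). The product of 2 consecutive integers is divisible by (2)! = 2, so h(j+1) − h(j) is divisible by 3·2 = 6. By the inductive hypothesis 6 | h(j), hence 6 | h(j+1).
By induction, the statement is established for all r ≥ 1.
Therefore the largest such d is 6.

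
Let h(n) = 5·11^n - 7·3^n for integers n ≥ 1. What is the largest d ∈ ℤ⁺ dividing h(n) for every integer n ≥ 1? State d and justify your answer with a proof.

d = 2

Computing the first values: h(1) = 34 and h(2) = 542; gcd(34, 542) = 2, so d ≤ 2.
We prove 2 | 5·11^n - 7·3^n for all n ≥ 1 by induction on n.
Base step (n = 1): h(1) = 34 = 2·(17), so 2 | h(1).
Suppose the result is true for n = j, i.e. 2 | h(j). Then
h(j+1) − 11·h(j) = (5·11^(j+1) - 7·3^(j+1)) − 11·(5·11^j - 7·3^j) = (-7)·3^j·(3 − 11) = (56)·3^j. Since 2 | h(j) by the inductive hypothesis, 2 | 11·h(j); and 2 | 56 since 56 = 2·28. Therefore 2 | h(j+1).
This completes the induction.
Therefore the largest such d is 2.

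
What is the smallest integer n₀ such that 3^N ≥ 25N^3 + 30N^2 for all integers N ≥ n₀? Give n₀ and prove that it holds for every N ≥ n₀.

n₀ = 10

At N = 9: 19683 < 20655, so the inequality fails and n₀ ≥ 10. We prove 3^N ≥ 25N^3 + 30N^2 for all N ≥ 10.
Base case (N = 10): 3^N = 59049 and 25N^3 + 30N^2 = 28000, so 59049 ≥ 28000.
Suppose the result is true for N = k, so 3^k ≥ 25k^3 + 30k^2.
Then 3^(k + 1) = 3·(3^k) ≥ 3·(25k^3 + 30k^2).
Also, for k ≥ 10 we have 3·(25k^3 + 30k^2) ≥ 25(k+1)^3 + 30(k+1)^2, since 3·(25k^3 + 30k^2) − (25(k+1)^3 + 30(k+1)^2) = 50k^3 - 15k^2 - 135k - 55, which is nonnegative for all k ≥ 10.
Combining, 3^(k + 1) ≥ 25(k+1)^3 + 30(k+1)^2.
By the principle of mathematical induction, the result holds for all N ≥ 10.
Hence the smallest such n₀ is 10.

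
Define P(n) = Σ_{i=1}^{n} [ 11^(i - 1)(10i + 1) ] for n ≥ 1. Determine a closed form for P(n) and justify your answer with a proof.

P(n) = 11^n·n

We claim P(n) = 11^n·n for all n ≥ 1.
For the base case n = 1: P(1) = 11, and the closed form gives 11. They agree.
Inductive step: assume the claim holds for n = i, so P(i) = 11^i·i.
Then P(i+1) = P(i) + (11^i(10i + 11)) = (11^i·i) + (11^i(10i + 11)).
Simplifying, P(i+1) = 11^(i + 1)(i + 1) = 11^(i+1)·(i+1),
which is the closed form with n = i+1.
This completes the induction.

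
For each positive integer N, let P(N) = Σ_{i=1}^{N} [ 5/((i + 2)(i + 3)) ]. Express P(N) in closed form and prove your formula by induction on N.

P(N) = 5N/(3(N + 3))

We claim P(N) = 5N/(3(N + 3)) for all N ≥ 1.
When N = 1: P(1) = 5/12, and the closed form gives 5/12. They agree.
For the inductive step, assume it holds for an arbitrary i ≥ 1, so P(i) = 5i/(3(i + 3)).
Then P(i+1) = P(i) + (5/((i + 3)(i + 4))) = (5i/(3(i + 3))) + (5/((i + 3)(i + 4))).
Simplifying, P(i+1) = 5(i + 1)/(3(i + 4)) = 5(i+1)/(3((i+1) + 3)),
which is the closed form with N = i+1.
By induction, the statement is established for all N ≥ 1.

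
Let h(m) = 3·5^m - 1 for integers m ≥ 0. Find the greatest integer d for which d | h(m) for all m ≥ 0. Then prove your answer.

Computing the first values: h(0) = 2 and h(1) = 14; gcd(2, 14) = 2, so d ≤ 2.
We prove 2 | 3·5^m - 1 for all m ≥ 0 by induction on m.
When m = 0: h(0) = 2 = 2·(1), so 2 | h(0).
For the inductive step, assume it holds for an arbitrary i ≥ 0, i.e. 2 | h(i). Then
h(i+1) = 3·5^(i+1) - 1 = 5·(3·5^i - 1) + 4 = 5·h(i) + 4. The first term is divisible by 2 by the inductive hypothesis, and 4 is divisible by 2. Hence 2 | h(i+1).
Hence, by induction on m, the claim holds for every m ≥ 0.
Therefore the largest such d is 2.

d = 2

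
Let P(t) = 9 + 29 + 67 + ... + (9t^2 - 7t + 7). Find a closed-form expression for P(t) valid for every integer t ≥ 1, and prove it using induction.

P(t) = t(3t^2 + t + 5)

We claim P(t) = t(3t^2 + t + 5) for all t ≥ 1.
For the base case t = 1: P(1) = 9, and the closed form gives 9. They agree.
Suppose the result is true for t = j, so P(j) = j(3j^2 + j + 5).
Then P(j+1) = P(j) + (-7j + 9(j + 1)^2) = (j(3j^2 + j + 5)) + (-7j + 9(j + 1)^2).
Simplifying, P(j+1) = (j + 1)(3j^2 + 7j + 9) = (j+1)(3(j+1)^2 + (j+1) + 5),
which is the closed form with t = j+1.
By induction, the statement is established for all t ≥ 1.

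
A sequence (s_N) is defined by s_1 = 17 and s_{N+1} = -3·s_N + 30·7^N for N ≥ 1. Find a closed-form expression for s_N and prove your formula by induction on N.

s_N = -4(-3)^(N - 1) + 3·7^N

Computing the first terms: s_1 = 17, s_2 = 159, s_3 = 993. This suggests s_N = -4(-3)^(N - 1) + 3·7^N.
When N = 1: the formula gives 17 = 17 = s_1.
Suppose the result is true for N = i, so s_i = -4(-3)^(i - 1) + 3·7^i.
Then s_{i+1} = -3·s_i + 30·7^i = -3·(-4(-3)^(i - 1) + 3·7^i) + 30·7^i = -4(-3)^i + 3·7^(i + 1) = -4(-3)^((i+1) - 1) + 3·7^(i+1),
which is the claimed formula at N = i+1.
This completes the induction.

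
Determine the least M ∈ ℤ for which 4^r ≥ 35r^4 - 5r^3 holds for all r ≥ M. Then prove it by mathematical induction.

At r = 8: 65536 < 140800, so the inequality fails and M ≥ 9. We prove 4^r ≥ 35r^4 - 5r^3 for all r ≥ 9.
When r = 9: 4^r = 262144 and 35r^4 - 5r^3 = 225990, so 262144 ≥ 225990.
Suppose the result is true for r = m, so 4^m ≥ 35m^4 - 5m^3.
Then 4^(m + 1) = 4·(4^m) ≥ 4·(35m^4 - 5m^3).
Also, for m ≥ 9 we have 4·(35m^4 - 5m^3) ≥ 35(m+1)^4 - 5(m+1)^3, since 4·(35m^4 - 5m^3) − (35(m+1)^4 - 5(m+1)^3) = 105m^4 - 155m^3 - 195m^2 - 125m - 30, which is nonnegative for all m ≥ 9.
Combining, 4^(m + 1) ≥ 35(m+1)^4 - 5(m+1)^3.
By induction, the statement is established for all r ≥ 9.
Hence the smallest such M is 9.

M = 9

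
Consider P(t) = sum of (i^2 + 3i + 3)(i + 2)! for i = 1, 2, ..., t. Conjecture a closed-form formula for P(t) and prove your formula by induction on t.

P(t) = (t + 1)(t + 3)! - 6

We claim P(t) = (t + 1)(t + 3)! - 6 for all t ≥ 1.
Base case (t = 1): P(1) = 42, and the closed form gives 42. They agree.
For the inductive step, assume it holds for an arbitrary i ≥ 1, so P(i) = (i + 1)(i + 3)! - 6.
Then P(i+1) = P(i) + ((i^2 + 5i + 7)(i + 3)!) = ((i + 1)(i + 3)! - 6) + ((i^2 + 5i + 7)(i + 3)!).
Simplifying, P(i+1) = ((i+1) + 1)((i+1) + 3)! - 6,
which is the closed form with t = i+1.
By induction, the statement is established for all t ≥ 1.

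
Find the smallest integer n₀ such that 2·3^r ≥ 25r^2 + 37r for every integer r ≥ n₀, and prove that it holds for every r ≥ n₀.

n₀ = 6

At r = 5: 486 < 810, so the inequality fails and n₀ ≥ 6. We prove 2·3^r ≥ 25r^2 + 37r for all r ≥ 6.
Base step (r = 6): 2·3^r = 1458 and 25r^2 + 37r = 1122, so 1458 ≥ 1122.
Inductive step: assume the claim holds for r = j, so 2·3^j ≥ 25j^2 + 37j.
Then 2·3^(j + 1) = 3·(2·3^j) ≥ 3·(25j^2 + 37j).
Also, for j ≥ 6 we have 3·(25j^2 + 37j) ≥ 25(j+1)^2 + 37(j+1), since 3·(25j^2 + 37j) − (25(j+1)^2 + 37(j+1)) = 50j^2 + 24j - 62, which is nonnegative for all j ≥ 6.
Combining, 2·3^(j + 1) ≥ 25(j+1)^2 + 37(j+1).
By the principle of mathematical induction, the result holds for all r ≥ 6.
Hence the smallest such n₀ is 6.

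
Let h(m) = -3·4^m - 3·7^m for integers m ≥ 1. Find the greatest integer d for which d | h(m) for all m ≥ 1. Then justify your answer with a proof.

d = 3

Computing the first values: h(1) = -33 and h(2) = -195; gcd(-33, -195) = 3, so d ≤ 3.
We prove 3 | -3·4^m - 3·7^m for all m ≥ 1 by induction on m.
Base case (m = 1): h(1) = -33 = 3·(-11), so 3 | h(1).
Suppose the result is true for m = p, i.e. 3 | h(p). Then
h(p+1) − 7·h(p) = (-3·4^(p+1) - 3·7^(p+1)) − 7·(-3·4^p - 3·7^p) = (-3)·4^p·(4 − 7) = (9)·4^p. Since 3 | h(p) by the inductive hypothesis, 3 | 7·h(p); and 3 | 9 since 9 = 3·3. Therefore 3 | h(p+1).
This completes the induction.
Therefore the largest such d is 3.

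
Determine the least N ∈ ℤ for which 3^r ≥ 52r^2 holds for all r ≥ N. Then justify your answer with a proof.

At r = 7: 2187 < 2548, so the inequality fails and N ≥ 8. We prove 3^r ≥ 52r^2 for all r ≥ 8.
Base case (r = 8): 3^r = 6561 and 52r^2 = 3328, so 6561 ≥ 3328.
Inductive step: assume the claim holds for r = p, so 3^p ≥ 52p^2.
Then 3^(p + 1) = 3·(3^p) ≥ 3·(52p^2).
Also, for p ≥ 8 we have 3·(52p^2) ≥ 52(p+1)^2, since 3 ≥ (1 + 1/p)^2 for all p ≥ 8.
Combining, 3^(p + 1) ≥ 52(p+1)^2.
By the principle of mathematical induction, the result holds for all r ≥ 8.
Hence the smallest such N is 8.

N = 8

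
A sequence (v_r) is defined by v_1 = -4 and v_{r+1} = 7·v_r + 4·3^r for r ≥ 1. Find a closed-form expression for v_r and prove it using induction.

Computing the first terms: v_1 = -4, v_2 = -16, v_3 = -76. This suggests v_r = -3^r - 7^(r - 1).
When r = 1: the formula gives -4 = -4 = v_1.
Suppose the result is true for r = k, so v_k = -3^k - 7^(k - 1).
Then v_{k+1} = 7·v_k + 4·3^k = 7·(-3^k - 7^(k - 1)) + 4·3^k = -3^(k + 1) - 7^k = -3^(k+1) - 7^((k+1) - 1),
which is the claimed formula at r = k+1.
By the principle of mathematical induction, the result holds for all r ≥ 1.

v_r = -3^r - 7^(r - 1)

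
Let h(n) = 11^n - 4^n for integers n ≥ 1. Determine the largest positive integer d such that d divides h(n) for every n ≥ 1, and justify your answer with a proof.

Computing the first values: h(1) = 7 and h(2) = 105; gcd(7, 105) = 7, so d ≤ 7.
We prove 7 | 11^n - 4^n for all n ≥ 1 by induction on n.
For the base case n = 1: h(1) = 7 = 7·(1), so 7 | h(1).
Inductive step: suppose the statement holds for some m ≥ 1, i.e. 7 | h(m). Then
11^{m+1} − 4^{m+1} = 11·11^m − 4·4^m = 11·(11^m − 4^m) + (7)·4^m. The first term is divisible by 7 by the inductive hypothesis, and the second term (7)·4^m is divisible by 7 since 7 | 7. Hence 7 | h(m+1).
Hence, by induction on n, the claim holds for every n ≥ 1.
Therefore the largest such d is 7.

d = 7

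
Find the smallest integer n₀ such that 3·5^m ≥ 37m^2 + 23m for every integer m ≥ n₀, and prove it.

n₀ = 4

At m = 3: 375 < 402, so the inequality fails and n₀ ≥ 4. We prove 3·5^m ≥ 37m^2 + 23m for all m ≥ 4.
Base case (m = 4): 3·5^m = 1875 and 37m^2 + 23m = 684, so 1875 ≥ 684.
For the inductive step, assume it holds for an arbitrary r ≥ 4, so 3·5^r ≥ 37r^2 + 23r.
Then 3·5^(r + 1) = 5·(3·5^r) ≥ 5·(37r^2 + 23r).
Also, for r ≥ 4 we have 5·(37r^2 + 23r) ≥ 37(r+1)^2 + 23(r+1), since 5·(37r^2 + 23r) − (37(r+1)^2 + 23(r+1)) = 148r^2 + 18r - 60, which is nonnegative for all r ≥ 4.
Combining, 3·5^(r + 1) ≥ 37(r+1)^2 + 23(r+1).
This completes the induction.
Hence the smallest such n₀ is 4.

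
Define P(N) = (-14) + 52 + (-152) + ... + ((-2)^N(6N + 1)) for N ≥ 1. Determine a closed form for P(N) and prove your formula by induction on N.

We claim P(N) = 2(-2)^N(2N + 1) - 2 for all N ≥ 1.
Base step (N = 1): P(1) = -14, and the closed form gives -14. They agree.
For the inductive step, assume it holds for an arbitrary p ≥ 1, so P(p) = 2(-2)^p(2p + 1) - 2.
Then P(p+1) = P(p) + ((-2)^(p + 1)(6p + 7)) = (2(-2)^p(2p + 1) - 2) + ((-2)^(p + 1)(6p + 7)).
Simplifying, P(p+1) = -8(-2)^p·p - 12(-2)^p - 2 = 2(-2)^(p+1)(2(p+1) + 1) - 2,
which is the closed form with N = p+1.
By the principle of mathematical induction, the result holds for all N ≥ 1.

P(N) = 2(-2)^N(2N + 1) - 2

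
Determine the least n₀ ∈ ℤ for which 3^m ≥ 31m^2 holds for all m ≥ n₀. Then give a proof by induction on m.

n₀ = 7

At m = 6: 729 < 1116, so the inequality fails and n₀ ≥ 7. We prove 3^m ≥ 31m^2 for all m ≥ 7.
Base step (m = 7): 3^m = 2187 and 31m^2 = 1519, so 2187 ≥ 1519.
Inductive step: assume the claim holds for m = i, so 3^i ≥ 31i^2.
Then 3^(i + 1) = 3·(3^i) ≥ 3·(31i^2).
Also, for i ≥ 7 we have 3·(31i^2) ≥ 31(i+1)^2, since 3 ≥ (1 + 1/i)^2 for all i ≥ 7.
Combining, 3^(i + 1) ≥ 31(i+1)^2.
By the principle of mathematical induction, the result holds for all m ≥ 7.
Hence the smallest such n₀ is 7.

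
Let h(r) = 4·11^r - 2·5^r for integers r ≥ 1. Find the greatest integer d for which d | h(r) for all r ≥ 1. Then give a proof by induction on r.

Computing the first values: h(1) = 34 and h(2) = 434; gcd(34, 434) = 2, so d ≤ 2.
We prove 2 | 4·11^r - 2·5^r for all r ≥ 1 by induction on r.
For the base case r = 1: h(1) = 34 = 2·(17), so 2 | h(1).
Inductive step: assume the claim holds for r = m, i.e. 2 | h(m). Then
h(m+1) − 11·h(m) = (4·11^(m+1) - 2·5^(m+1)) − 11·(4·11^m - 2·5^m) = (-2)·5^m·(5 − 11) = (12)·5^m. Since 2 | h(m) by the inductive hypothesis, 2 | 11·h(m); and 2 | 12 since 12 = 2·6. Therefore 2 | h(m+1).
By the principle of mathematical induction, the result holds for all r ≥ 1.
Therefore the largest such d is 2.

d = 2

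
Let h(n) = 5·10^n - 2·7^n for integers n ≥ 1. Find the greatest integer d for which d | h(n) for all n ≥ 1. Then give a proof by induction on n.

d = 6

Computing the first values: h(1) = 36 and h(2) = 402; gcd(36, 402) = 6, so d ≤ 6.
We prove 6 | 5·10^n - 2·7^n for all n ≥ 1 by induction on n.
Base case (n = 1): h(1) = 36 = 6·(6), so 6 | h(1).
Suppose the result is true for n = p, i.e. 6 | h(p). Then
h(p+1) − 10·h(p) = (5·10^(p+1) - 2·7^(p+1)) − 10·(5·10^p - 2·7^p) = (-2)·7^p·(7 − 10) = (6)·7^p. Since 6 | h(p) by the inductive hypothesis, 6 | 10·h(p); and 6 | 6 since 6 = 6·1. Therefore 6 | h(p+1).
By the principle of mathematical induction, the result holds for all n ≥ 1.
Therefore the largest such d is 6.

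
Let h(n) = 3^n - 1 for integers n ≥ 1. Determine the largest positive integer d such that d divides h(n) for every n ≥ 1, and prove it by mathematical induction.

d = 2

Computing the first values: h(1) = 2 and h(2) = 8; gcd(2, 8) = 2, so d ≤ 2.
We prove 2 | 3^n - 1 for all n ≥ 1 by induction on n.
Base step (n = 1): h(1) = 2 = 2·(1), so 2 | h(1).
For the inductive step, assume it holds for an arbitrary i ≥ 1, i.e. 2 | h(i). Then
3^{i+1} − 1^{i+1} = 3·3^i − 1·1^i = 3·(3^i − 1^i) + (2)·1^i. The first term is divisible by 2 by the inductive hypothesis, and the second term (2)·1^i is divisible by 2 since 2 | 2. Hence 2 | h(i+1).
This completes the induction.
Therefore the largest such d is 2.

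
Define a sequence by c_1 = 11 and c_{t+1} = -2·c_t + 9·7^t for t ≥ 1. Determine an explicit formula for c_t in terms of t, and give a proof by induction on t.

c_t = (-2)^(t + 1) + 7^t

Computing the first terms: c_1 = 11, c_2 = 41, c_3 = 359. This suggests c_t = (-2)^(t + 1) + 7^t.
Base case (t = 1): the formula gives 11 = 11 = c_1.
Inductive step: assume the claim holds for t = j, so c_j = (-2)^(j + 1) + 7^j.
Then c_{j+1} = -2·c_j + 9·7^j = -2·((-2)^(j + 1) + 7^j) + 9·7^j = (-2)^(j + 2) + 7^(j + 1) = (-2)^((j+1) + 1) + 7^(j+1),
which is the claimed formula at t = j+1.
Hence, by induction on t, the claim holds for every t ≥ 1.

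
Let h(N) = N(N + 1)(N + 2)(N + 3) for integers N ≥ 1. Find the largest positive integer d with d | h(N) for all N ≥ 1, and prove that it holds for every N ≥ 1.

d = 24

Computing the first values: h(1) = 24 and h(2) = 120; gcd(24, 120) = 24, so d ≤ 24.
We prove 24 | N(N + 1)(N + 2)(N + 3) for all N ≥ 1 by induction on N.
Base step (N = 1): h(1) = 24 = 24·(1), so 24 | h(1).
Inductive step: suppose the statement holds for some m ≥ 1, i.e. 24 | h(m). Then
h(m+1) − h(m) = (m+1)·(m+2)·(m+3)·(m+4) − m·(m+1)·(m+2)·(m+3) = (m+1)·(m+2)·(m+3)·[(m+4) − m] = 4·(m+1)·(m+2)·(m+3). The product of 3 consecutive integers is divisible by (3)! = 6, so h(m+1) − h(m) is divisible by 4·6 = 24. By the inductive hypothesis 24 | h(m), hence 24 | h(m+1).
By the principle of mathematical induction, the result holds for all N ≥ 1.
Therefore the largest such d is 24.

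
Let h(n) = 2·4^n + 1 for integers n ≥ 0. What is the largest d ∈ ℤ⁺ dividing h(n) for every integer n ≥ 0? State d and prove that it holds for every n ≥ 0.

d = 3

Computing the first values: h(0) = 3 and h(1) = 9; gcd(3, 9) = 3, so d ≤ 3.
We prove 3 | 2·4^n + 1 for all n ≥ 0 by induction on n.
When n = 0: h(0) = 3 = 3·(1), so 3 | h(0).
Suppose the result is true for n = m, i.e. 3 | h(m). Then
h(m+1) = 2·4^(m+1) + 1 = 4·(2·4^m + 1) - 3 = 4·h(m) - 3. The first term is divisible by 3 by the inductive hypothesis, and -3 is divisible by 3. Hence 3 | h(m+1).
Hence, by induction on n, the claim holds for every n ≥ 0.
Therefore the largest such d is 3.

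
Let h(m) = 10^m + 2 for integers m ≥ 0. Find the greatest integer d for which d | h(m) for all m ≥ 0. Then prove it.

d = 3

Computing the first values: h(0) = 3 and h(1) = 12; gcd(3, 12) = 3, so d ≤ 3.
We prove 3 | 10^m + 2 for all m ≥ 0 by induction on m.
For the base case m = 0: h(0) = 3 = 3·(1), so 3 | h(0).
For the inductive step, assume it holds for an arbitrary p ≥ 0, i.e. 3 | h(p). Then
h(p+1) = 10^(p+1) + 2 = 10·(10^p + 2) - 18 = 10·h(p) - 18. The first term is divisible by 3 by the inductive hypothesis, and -18 is divisible by 3. Hence 3 | h(p+1).
This completes the induction.
Therefore the largest such d is 3.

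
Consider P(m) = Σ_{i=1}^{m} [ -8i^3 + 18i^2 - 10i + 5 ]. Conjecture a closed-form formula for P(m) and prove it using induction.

P(m) = -m(2m^3 - 2m^2 - 2m - 3)

We claim P(m) = -m(2m^3 - 2m^2 - 2m - 3) for all m ≥ 1.
Base case (m = 1): P(1) = 5, and the closed form gives 5. They agree.
Inductive step: assume the claim holds for m = i, so P(i) = i(-2i^3 + 2i^2 + 2i + 3).
Then P(i+1) = P(i) + (-8i^3 - 6i^2 + 2i + 5) = (i(-2i^3 + 2i^2 + 2i + 3)) + (-8i^3 - 6i^2 + 2i + 5).
Simplifying, P(i+1) = -(i + 1)(2i^3 + 4i^2 - 5) = -(i+1)(2(i+1)^3 - 2(i+1)^2 - 2(i+1) - 3),
which is the closed form with m = i+1.
This completes the induction.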